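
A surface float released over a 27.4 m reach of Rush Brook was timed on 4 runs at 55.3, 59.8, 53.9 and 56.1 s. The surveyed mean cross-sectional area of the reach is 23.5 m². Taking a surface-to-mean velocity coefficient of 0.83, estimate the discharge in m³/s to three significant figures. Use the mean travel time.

9.50 m³/s

t̄ = (55.3 + 59.8 + 53.9 + 56.1) / 4 = 56.275 s
v_surface = L / t̄ = 27.4 / 56.275 = 0.4869 m/s
v_mean = 0.83 × 0.4869 = 0.4041 m/s
Q = A × v_mean = 23.5 × 0.4041 = 9.497 m³/s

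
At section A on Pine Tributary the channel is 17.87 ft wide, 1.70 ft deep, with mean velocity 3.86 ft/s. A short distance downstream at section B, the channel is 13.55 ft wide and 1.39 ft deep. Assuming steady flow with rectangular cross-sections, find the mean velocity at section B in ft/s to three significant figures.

6.23 ft/s

Q = A₁V₁ = (17.87×1.70) × 3.86 = 117.3 ft³/s
A₂ = 13.55 × 1.39 = 18.83 ft²
V₂ = Q/A₂ = 117.3/18.83 = 6.226 ft/s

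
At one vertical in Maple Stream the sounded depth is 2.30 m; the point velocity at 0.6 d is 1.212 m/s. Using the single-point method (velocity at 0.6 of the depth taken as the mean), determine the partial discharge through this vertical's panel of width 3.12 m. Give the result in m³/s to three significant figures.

v̄ = v₀.₆ = 1.212 m/s
q = v̄ × d × w = 1.212 × 2.30 × 3.12 = 8.697 m³/s

8.70 m³/s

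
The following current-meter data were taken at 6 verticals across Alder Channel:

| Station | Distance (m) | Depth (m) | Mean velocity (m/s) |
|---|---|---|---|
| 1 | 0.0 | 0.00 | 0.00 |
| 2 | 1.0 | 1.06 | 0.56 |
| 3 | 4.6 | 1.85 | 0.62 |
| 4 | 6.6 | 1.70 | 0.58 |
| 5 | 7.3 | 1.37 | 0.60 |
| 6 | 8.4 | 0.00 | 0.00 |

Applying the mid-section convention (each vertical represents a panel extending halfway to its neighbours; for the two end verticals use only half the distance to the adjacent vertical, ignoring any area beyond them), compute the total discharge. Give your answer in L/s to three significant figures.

6650 L/s

w_2 = (4.6 − 0.0)/2 = 2.3 m; q_2 = 0.56 × 1.06 × 2.3 = 1.365 m³/s
w_3 = (6.6 − 1.0)/2 = 2.8 m; q_3 = 0.62 × 1.85 × 2.8 = 3.212 m³/s
w_4 = (7.3 − 4.6)/2 = 1.35 m; q_4 = 0.58 × 1.70 × 1.35 = 1.331 m³/s
w_5 = (8.4 − 6.6)/2 = 0.9 m; q_5 = 0.60 × 1.37 × 0.9 = 0.7398 m³/s
Stations 1, 6 contribute zero (depth or velocity is 0).
Q = Σ qᵢ = 6.648 m³/s
= 6.648 × 1000 = 6648 L/s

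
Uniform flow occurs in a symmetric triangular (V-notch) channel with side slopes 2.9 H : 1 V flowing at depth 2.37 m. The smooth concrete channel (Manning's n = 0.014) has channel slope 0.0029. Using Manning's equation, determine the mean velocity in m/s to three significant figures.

A = z·y² = 2.9×2.37² = 16.29 m²
P = 2y√(1+z²) = 2×2.37×√(1+2.9²) = 14.54 m
R = A/P = 16.29/14.54 = 1.120 m
Q = (1/n)·A·R^(2/3)·S^(1/2) = (1/0.014) × 16.29 × 1.120^(2/3) × 0.0029^(1/2) = 67.58 m³/s
V = Q/A = 67.58/16.29 = 4.149 m/s

4.15 m/s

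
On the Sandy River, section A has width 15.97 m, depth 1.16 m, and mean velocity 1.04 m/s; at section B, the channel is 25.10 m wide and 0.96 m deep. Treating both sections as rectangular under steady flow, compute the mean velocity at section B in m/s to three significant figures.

0.800 m/s

Q = A₁V₁ = (15.97×1.16) × 1.04 = 19.27 m³/s
A₂ = 25.10 × 0.96 = 24.10 m²
V₂ = Q/A₂ = 19.27/24.10 = 0.7996 m/s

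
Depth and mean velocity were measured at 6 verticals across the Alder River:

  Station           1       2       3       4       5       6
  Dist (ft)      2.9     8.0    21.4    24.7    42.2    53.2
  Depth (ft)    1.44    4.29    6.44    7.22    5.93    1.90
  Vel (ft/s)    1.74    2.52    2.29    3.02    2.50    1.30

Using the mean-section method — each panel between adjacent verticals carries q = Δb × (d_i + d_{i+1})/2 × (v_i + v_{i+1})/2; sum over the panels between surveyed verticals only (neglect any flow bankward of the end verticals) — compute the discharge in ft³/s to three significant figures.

Panel 1-2: Δb = 5.1 ft, d̄ = (1.44+4.29)/2 = 2.865, v̄ = (1.74+2.52)/2 = 2.13 → q = 5.1×2.865×2.13 = 31.12 ft³/s
Panel 2-3: Δb = 13.4 ft, d̄ = (4.29+6.44)/2 = 5.365, v̄ = (2.52+2.29)/2 = 2.405 → q = 13.4×5.365×2.405 = 172.9 ft³/s
Panel 3-4: Δb = 3.3 ft, d̄ = (6.44+7.22)/2 = 6.83, v̄ = (2.29+3.02)/2 = 2.655 → q = 3.3×6.83×2.655 = 59.84 ft³/s
Panel 4-5: Δb = 17.5 ft, d̄ = (7.22+5.93)/2 = 6.575, v̄ = (3.02+2.50)/2 = 2.76 → q = 17.5×6.575×2.76 = 317.6 ft³/s
Panel 5-6: Δb = 11 ft, d̄ = (5.93+1.90)/2 = 3.915, v̄ = (2.50+1.30)/2 = 1.9 → q = 11×3.915×1.9 = 81.82 ft³/s
Q = Σ q = 663.3 ft³/s

663 ft³/s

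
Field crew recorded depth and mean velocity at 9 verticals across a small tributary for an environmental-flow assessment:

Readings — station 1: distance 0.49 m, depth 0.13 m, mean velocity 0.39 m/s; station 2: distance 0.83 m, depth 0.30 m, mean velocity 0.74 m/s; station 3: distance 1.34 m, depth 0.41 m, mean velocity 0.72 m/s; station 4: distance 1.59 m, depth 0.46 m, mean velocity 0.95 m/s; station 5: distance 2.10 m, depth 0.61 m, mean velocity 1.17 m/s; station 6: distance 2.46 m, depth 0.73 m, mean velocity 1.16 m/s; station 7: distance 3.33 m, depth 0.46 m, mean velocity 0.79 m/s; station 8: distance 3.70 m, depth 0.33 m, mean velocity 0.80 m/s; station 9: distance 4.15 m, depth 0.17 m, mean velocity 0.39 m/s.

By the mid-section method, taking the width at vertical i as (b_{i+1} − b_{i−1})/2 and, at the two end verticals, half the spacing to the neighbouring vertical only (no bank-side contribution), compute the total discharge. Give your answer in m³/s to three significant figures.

1.56 m³/s

w_1 = (0.83 − 0.49)/2 = 0.17 m; q_1 = 0.39 × 0.13 × 0.17 = 0.008619 m³/s
w_2 = (1.34 − 0.49)/2 = 0.425 m; q_2 = 0.74 × 0.30 × 0.425 = 0.09435 m³/s
w_3 = (1.59 − 0.83)/2 = 0.38 m; q_3 = 0.72 × 0.41 × 0.38 = 0.1122 m³/s
w_4 = (2.10 − 1.34)/2 = 0.38 m; q_4 = 0.95 × 0.46 × 0.38 = 0.1661 m³/s
w_5 = (2.46 − 1.59)/2 = 0.435 m; q_5 = 1.17 × 0.61 × 0.435 = 0.3105 m³/s
w_6 = (3.33 − 2.10)/2 = 0.615 m; q_6 = 1.16 × 0.73 × 0.615 = 0.5208 m³/s
w_7 = (3.70 − 2.46)/2 = 0.62 m; q_7 = 0.79 × 0.46 × 0.62 = 0.2253 m³/s
w_8 = (4.15 − 3.33)/2 = 0.41 m; q_8 = 0.80 × 0.33 × 0.41 = 0.1082 m³/s
w_9 = (4.15 − 3.70)/2 = 0.225 m; q_9 = 0.39 × 0.17 × 0.225 = 0.01492 m³/s
Q = Σ qᵢ = 1.561 m³/s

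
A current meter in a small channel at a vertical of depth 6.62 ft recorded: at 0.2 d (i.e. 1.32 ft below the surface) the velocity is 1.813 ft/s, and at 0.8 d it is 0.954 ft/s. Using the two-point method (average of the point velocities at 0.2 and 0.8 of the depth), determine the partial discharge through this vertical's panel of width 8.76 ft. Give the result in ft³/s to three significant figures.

v̄ = (1.813 + 0.954) / 2 = 1.384 ft/s
q = v̄ × d × w = 1.384 × 6.62 × 8.76 = 80.23 ft³/s

80.2 ft³/s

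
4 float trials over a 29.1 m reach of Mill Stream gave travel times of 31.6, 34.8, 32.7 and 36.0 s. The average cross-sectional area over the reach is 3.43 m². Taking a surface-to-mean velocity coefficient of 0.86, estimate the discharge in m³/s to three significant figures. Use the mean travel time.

t̄ = (31.6 + 34.8 + 32.7 + 36.0) / 4 = 33.775 s
v_surface = L / t̄ = 29.1 / 33.775 = 0.8616 m/s
v_mean = 0.86 × 0.8616 = 0.7410 m/s
Q = A × v_mean = 3.43 × 0.7410 = 2.542 m³/s

2.54 m³/s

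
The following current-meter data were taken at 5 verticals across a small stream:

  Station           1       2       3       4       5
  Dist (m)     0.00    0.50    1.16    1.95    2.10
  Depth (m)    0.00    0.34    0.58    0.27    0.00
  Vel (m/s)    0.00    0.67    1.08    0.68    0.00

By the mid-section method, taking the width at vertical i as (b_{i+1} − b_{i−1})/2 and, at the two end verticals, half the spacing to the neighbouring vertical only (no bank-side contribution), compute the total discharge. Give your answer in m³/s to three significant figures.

w_2 = (1.16 − 0.00)/2 = 0.58 m; q_2 = 0.67 × 0.34 × 0.58 = 0.1321 m³/s
w_3 = (1.95 − 0.50)/2 = 0.725 m; q_3 = 1.08 × 0.58 × 0.725 = 0.4541 m³/s
w_4 = (2.10 − 1.16)/2 = 0.47 m; q_4 = 0.68 × 0.27 × 0.47 = 0.08629 m³/s
Stations 1, 5 contribute zero (depth or velocity is 0).
Q = Σ qᵢ = 0.6726 m³/s

0.673 m³/s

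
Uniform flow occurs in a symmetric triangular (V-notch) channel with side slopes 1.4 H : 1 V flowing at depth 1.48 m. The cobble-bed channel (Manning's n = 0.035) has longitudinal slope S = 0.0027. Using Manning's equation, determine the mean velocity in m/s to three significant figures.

A = z·y² = 1.4×1.48² = 3.067 m²
P = 2y√(1+z²) = 2×1.48×√(1+1.4²) = 5.093 m
R = A/P = 3.067/5.093 = 0.6022 m
Q = (1/n)·A·R^(2/3)·S^(1/2) = (1/0.035) × 3.067 × 0.6022^(2/3) × 0.0027^(1/2) = 3.246 m³/s
V = Q/A = 3.246/3.067 = 1.059 m/s

1.06 m/s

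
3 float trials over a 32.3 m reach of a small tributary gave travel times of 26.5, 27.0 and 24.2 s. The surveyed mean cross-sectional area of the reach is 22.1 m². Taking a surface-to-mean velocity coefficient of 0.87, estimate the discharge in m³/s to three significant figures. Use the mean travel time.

t̄ = (26.5 + 27.0 + 24.2) / 3 = 25.9 s
v_surface = L / t̄ = 32.3 / 25.9 = 1.247 m/s
v_mean = 0.87 × 1.247 = 1.085 m/s
Q = A × v_mean = 22.1 × 1.085 = 23.98 m³/s

24.0 m³/s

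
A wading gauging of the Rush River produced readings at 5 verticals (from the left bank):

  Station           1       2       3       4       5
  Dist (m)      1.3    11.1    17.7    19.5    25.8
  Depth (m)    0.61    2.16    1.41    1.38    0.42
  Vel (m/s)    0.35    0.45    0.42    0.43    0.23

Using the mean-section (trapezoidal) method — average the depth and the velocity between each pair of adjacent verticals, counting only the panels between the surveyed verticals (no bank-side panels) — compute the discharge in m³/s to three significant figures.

13.5 m³/s

Panel 1-2: Δb = 9.8 m, d̄ = (0.61+2.16)/2 = 1.385, v̄ = (0.35+0.45)/2 = 0.4 → q = 9.8×1.385×0.4 = 5.429 m³/s
Panel 2-3: Δb = 6.6 m, d̄ = (2.16+1.41)/2 = 1.785, v̄ = (0.45+0.42)/2 = 0.435 → q = 6.6×1.785×0.435 = 5.125 m³/s
Panel 3-4: Δb = 1.8 m, d̄ = (1.41+1.38)/2 = 1.395, v̄ = (0.42+0.43)/2 = 0.425 → q = 1.8×1.395×0.425 = 1.067 m³/s
Panel 4-5: Δb = 6.3 m, d̄ = (1.38+0.42)/2 = 0.9, v̄ = (0.43+0.23)/2 = 0.33 → q = 6.3×0.9×0.33 = 1.871 m³/s
Q = Σ q = 13.49 m³/s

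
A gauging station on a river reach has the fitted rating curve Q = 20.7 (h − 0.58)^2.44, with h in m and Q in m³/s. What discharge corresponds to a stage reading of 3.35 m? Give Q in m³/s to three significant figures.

Q = 20.7 × (3.35 − 0.58)^2.44 = 20.7 × 2.77^2.44 = 248.7 m³/s

249 m³/s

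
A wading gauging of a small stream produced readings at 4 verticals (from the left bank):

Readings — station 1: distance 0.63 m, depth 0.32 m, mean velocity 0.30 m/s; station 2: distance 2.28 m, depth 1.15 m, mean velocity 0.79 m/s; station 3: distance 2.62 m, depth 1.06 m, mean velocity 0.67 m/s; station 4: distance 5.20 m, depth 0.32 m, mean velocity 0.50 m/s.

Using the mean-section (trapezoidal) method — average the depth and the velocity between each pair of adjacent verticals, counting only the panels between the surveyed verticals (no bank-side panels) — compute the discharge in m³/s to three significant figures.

Panel 1-2: Δb = 1.65 m, d̄ = (0.32+1.15)/2 = 0.735, v̄ = (0.30+0.79)/2 = 0.545 → q = 1.65×0.735×0.545 = 0.6609 m³/s
Panel 2-3: Δb = 0.34 m, d̄ = (1.15+1.06)/2 = 1.105, v̄ = (0.79+0.67)/2 = 0.73 → q = 0.34×1.105×0.73 = 0.2743 m³/s
Panel 3-4: Δb = 2.58 m, d̄ = (1.06+0.32)/2 = 0.69, v̄ = (0.67+0.50)/2 = 0.585 → q = 2.58×0.69×0.585 = 1.041 m³/s
Q = Σ q = 1.977 m³/s

1.98 m³/s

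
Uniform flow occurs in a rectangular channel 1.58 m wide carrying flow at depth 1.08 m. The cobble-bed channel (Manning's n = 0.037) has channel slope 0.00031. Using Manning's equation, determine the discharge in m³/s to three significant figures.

0.481 m³/s

A = b·y = 1.58 × 1.08 = 1.706 m²
P = b + 2y = 1.58 + 2×1.08 = 3.740 m
R = A/P = 1.706/3.740 = 0.4563 m
Q = (1/n)·A·R^(2/3)·S^(1/2) = (1/0.037) × 1.706 × 0.4563^(2/3) × 0.00031^(1/2) = 0.4812 m³/s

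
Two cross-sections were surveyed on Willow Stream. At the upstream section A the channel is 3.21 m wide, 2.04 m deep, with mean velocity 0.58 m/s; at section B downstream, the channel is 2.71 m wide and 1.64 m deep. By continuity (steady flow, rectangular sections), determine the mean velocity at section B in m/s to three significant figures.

Q = A₁V₁ = (3.21×2.04) × 0.58 = 3.798 m³/s
A₂ = 2.71 × 1.64 = 4.444 m²
V₂ = Q/A₂ = 3.798/4.444 = 0.8546 m/s

0.855 m/s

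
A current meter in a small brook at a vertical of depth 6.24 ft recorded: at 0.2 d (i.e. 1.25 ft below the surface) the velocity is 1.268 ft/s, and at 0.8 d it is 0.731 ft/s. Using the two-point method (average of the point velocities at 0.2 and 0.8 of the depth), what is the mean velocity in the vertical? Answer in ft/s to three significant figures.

v̄ = (1.268 + 0.731) / 2 = 0.9995 ft/s

1.00 ft/s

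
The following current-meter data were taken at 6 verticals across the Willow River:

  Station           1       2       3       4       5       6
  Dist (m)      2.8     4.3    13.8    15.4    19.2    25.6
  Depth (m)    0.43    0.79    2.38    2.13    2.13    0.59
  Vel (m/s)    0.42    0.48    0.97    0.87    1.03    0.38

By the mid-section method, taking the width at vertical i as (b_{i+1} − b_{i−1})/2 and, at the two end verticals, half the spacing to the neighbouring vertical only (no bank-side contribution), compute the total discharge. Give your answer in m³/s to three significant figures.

w_1 = (4.3 − 2.8)/2 = 0.75 m; q_1 = 0.42 × 0.43 × 0.75 = 0.1355 m³/s
w_2 = (13.8 − 2.8)/2 = 5.5 m; q_2 = 0.48 × 0.79 × 5.5 = 2.086 m³/s
w_3 = (15.4 − 4.3)/2 = 5.55 m; q_3 = 0.97 × 2.38 × 5.55 = 12.81 m³/s
w_4 = (19.2 − 13.8)/2 = 2.7 m; q_4 = 0.87 × 2.13 × 2.7 = 5.003 m³/s
w_5 = (25.6 − 15.4)/2 = 5.1 m; q_5 = 1.03 × 2.13 × 5.1 = 11.19 m³/s
w_6 = (25.6 − 19.2)/2 = 3.2 m; q_6 = 0.38 × 0.59 × 3.2 = 0.7174 m³/s
Q = Σ qᵢ = 31.94 m³/s

31.9 m³/s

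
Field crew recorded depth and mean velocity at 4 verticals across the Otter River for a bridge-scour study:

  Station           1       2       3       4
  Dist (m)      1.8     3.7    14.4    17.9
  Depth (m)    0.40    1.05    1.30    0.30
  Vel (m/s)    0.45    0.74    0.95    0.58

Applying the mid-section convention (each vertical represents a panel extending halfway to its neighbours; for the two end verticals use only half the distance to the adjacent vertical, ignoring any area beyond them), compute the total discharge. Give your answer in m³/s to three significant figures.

w_1 = (3.7 − 1.8)/2 = 0.95 m; q_1 = 0.45 × 0.40 × 0.95 = 0.1710 m³/s
w_2 = (14.4 − 1.8)/2 = 6.3 m; q_2 = 0.74 × 1.05 × 6.3 = 4.895 m³/s
w_3 = (17.9 − 3.7)/2 = 7.1 m; q_3 = 0.95 × 1.30 × 7.1 = 8.769 m³/s
w_4 = (17.9 − 14.4)/2 = 1.75 m; q_4 = 0.58 × 0.30 × 1.75 = 0.3045 m³/s
Q = Σ qᵢ = 14.14 m³/s

14.1 m³/s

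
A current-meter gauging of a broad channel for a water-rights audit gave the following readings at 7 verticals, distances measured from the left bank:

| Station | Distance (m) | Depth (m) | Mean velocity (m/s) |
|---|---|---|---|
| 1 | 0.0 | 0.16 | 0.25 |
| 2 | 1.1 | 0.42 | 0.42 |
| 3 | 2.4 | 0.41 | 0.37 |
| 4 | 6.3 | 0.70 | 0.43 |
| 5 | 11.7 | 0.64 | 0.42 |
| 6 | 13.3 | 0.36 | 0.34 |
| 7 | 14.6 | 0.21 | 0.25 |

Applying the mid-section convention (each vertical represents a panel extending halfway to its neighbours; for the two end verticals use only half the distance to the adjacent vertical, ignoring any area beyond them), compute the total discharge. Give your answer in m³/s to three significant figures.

w_1 = (1.1 − 0.0)/2 = 0.55 m; q_1 = 0.25 × 0.16 × 0.55 = 0.02200 m³/s
w_2 = (2.4 − 0.0)/2 = 1.2 m; q_2 = 0.42 × 0.42 × 1.2 = 0.2117 m³/s
w_3 = (6.3 − 1.1)/2 = 2.6 m; q_3 = 0.37 × 0.41 × 2.6 = 0.3944 m³/s
w_4 = (11.7 − 2.4)/2 = 4.65 m; q_4 = 0.43 × 0.70 × 4.65 = 1.400 m³/s
w_5 = (13.3 − 6.3)/2 = 3.5 m; q_5 = 0.42 × 0.64 × 3.5 = 0.9408 m³/s
w_6 = (14.6 − 11.7)/2 = 1.45 m; q_6 = 0.34 × 0.36 × 1.45 = 0.1775 m³/s
w_7 = (14.6 − 13.3)/2 = 0.65 m; q_7 = 0.25 × 0.21 × 0.65 = 0.03413 m³/s
Q = Σ qᵢ = 3.180 m³/s

3.18 m³/s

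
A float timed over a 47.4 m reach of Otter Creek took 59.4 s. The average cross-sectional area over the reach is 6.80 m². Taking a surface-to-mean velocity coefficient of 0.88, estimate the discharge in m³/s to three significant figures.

4.78 m³/s

v_surface = L / t̄ = 47.4 / 59.4 = 0.7980 m/s
v_mean = 0.88 × 0.7980 = 0.7022 m/s
Q = A × v_mean = 6.80 × 0.7022 = 4.775 m³/s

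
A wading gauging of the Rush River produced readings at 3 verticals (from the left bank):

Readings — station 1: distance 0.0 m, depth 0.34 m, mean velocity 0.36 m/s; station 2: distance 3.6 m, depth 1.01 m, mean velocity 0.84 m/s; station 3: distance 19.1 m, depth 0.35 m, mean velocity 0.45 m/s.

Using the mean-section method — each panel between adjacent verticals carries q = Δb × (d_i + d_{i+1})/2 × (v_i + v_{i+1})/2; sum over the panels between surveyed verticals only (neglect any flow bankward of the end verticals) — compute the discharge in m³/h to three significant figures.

Panel 1-2: Δb = 3.6 m, d̄ = (0.34+1.01)/2 = 0.675, v̄ = (0.36+0.84)/2 = 0.6 → q = 3.6×0.675×0.6 = 1.458 m³/s
Panel 2-3: Δb = 15.5 m, d̄ = (1.01+0.35)/2 = 0.68, v̄ = (0.84+0.45)/2 = 0.645 → q = 15.5×0.68×0.645 = 6.798 m³/s
Q = Σ q = 8.256 m³/s
= 8.256 × 3600 = 29720 m³/h

29700 m³/h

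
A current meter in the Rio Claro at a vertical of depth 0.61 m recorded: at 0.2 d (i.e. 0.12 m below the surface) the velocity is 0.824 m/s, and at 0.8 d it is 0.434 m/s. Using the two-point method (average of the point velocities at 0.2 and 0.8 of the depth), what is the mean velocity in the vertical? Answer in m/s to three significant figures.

v̄ = (0.824 + 0.434) / 2 = 0.6290 m/s

0.629 m/s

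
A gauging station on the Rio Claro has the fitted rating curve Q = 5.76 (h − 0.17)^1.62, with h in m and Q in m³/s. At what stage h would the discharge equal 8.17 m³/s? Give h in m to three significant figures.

h − h₀ = (Q/C)^(1/b) = (8.17/5.76)^(1/1.62) = 1.241 m
h = 0.17 + 1.241 = 1.411 m

1.41 m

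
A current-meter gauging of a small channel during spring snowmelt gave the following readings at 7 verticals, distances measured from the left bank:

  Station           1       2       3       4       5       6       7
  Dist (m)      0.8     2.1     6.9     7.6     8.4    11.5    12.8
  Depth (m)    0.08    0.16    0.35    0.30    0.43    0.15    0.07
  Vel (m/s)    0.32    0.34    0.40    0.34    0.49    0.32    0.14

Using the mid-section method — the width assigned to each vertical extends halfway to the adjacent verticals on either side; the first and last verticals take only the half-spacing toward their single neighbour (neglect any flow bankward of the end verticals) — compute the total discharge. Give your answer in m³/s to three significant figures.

w_1 = (2.1 − 0.8)/2 = 0.65 m; q_1 = 0.32 × 0.08 × 0.65 = 0.01664 m³/s
w_2 = (6.9 − 0.8)/2 = 3.05 m; q_2 = 0.34 × 0.16 × 3.05 = 0.1659 m³/s
w_3 = (7.6 − 2.1)/2 = 2.75 m; q_3 = 0.40 × 0.35 × 2.75 = 0.3850 m³/s
w_4 = (8.4 − 6.9)/2 = 0.75 m; q_4 = 0.34 × 0.30 × 0.75 = 0.07650 m³/s
w_5 = (11.5 − 7.6)/2 = 1.95 m; q_5 = 0.49 × 0.43 × 1.95 = 0.4109 m³/s
w_6 = (12.8 − 8.4)/2 = 2.2 m; q_6 = 0.32 × 0.15 × 2.2 = 0.1056 m³/s
w_7 = (12.8 − 11.5)/2 = 0.65 m; q_7 = 0.14 × 0.07 × 0.65 = 0.006370 m³/s
Q = Σ qᵢ = 1.167 m³/s

1.17 m³/s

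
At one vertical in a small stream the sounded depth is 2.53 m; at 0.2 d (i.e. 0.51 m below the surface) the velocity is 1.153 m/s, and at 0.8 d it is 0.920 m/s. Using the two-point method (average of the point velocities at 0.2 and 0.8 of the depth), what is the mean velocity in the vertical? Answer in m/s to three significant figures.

v̄ = (1.153 + 0.920) / 2 = 1.037 m/s

1.04 m/s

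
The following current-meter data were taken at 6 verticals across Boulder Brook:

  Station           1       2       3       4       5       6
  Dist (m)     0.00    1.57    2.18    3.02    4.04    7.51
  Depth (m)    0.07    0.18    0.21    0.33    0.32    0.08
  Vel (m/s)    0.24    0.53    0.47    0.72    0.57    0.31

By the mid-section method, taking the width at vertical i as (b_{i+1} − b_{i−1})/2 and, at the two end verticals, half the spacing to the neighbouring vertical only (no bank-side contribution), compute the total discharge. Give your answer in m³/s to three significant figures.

w_1 = (1.57 − 0.00)/2 = 0.785 m; q_1 = 0.24 × 0.07 × 0.785 = 0.01319 m³/s
w_2 = (2.18 − 0.00)/2 = 1.09 m; q_2 = 0.53 × 0.18 × 1.09 = 0.1040 m³/s
w_3 = (3.02 − 1.57)/2 = 0.725 m; q_3 = 0.47 × 0.21 × 0.725 = 0.07156 m³/s
w_4 = (4.04 − 2.18)/2 = 0.93 m; q_4 = 0.72 × 0.33 × 0.93 = 0.2210 m³/s
w_5 = (7.51 − 3.02)/2 = 2.245 m; q_5 = 0.57 × 0.32 × 2.245 = 0.4095 m³/s
w_6 = (7.51 − 4.04)/2 = 1.735 m; q_6 = 0.31 × 0.08 × 1.735 = 0.04303 m³/s
Q = Σ qᵢ = 0.8622 m³/s

0.862 m³/s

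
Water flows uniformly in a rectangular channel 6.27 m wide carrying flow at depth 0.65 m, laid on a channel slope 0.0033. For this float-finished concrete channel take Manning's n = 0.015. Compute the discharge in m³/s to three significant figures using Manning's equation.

A = b·y = 6.27 × 0.65 = 4.076 m²
P = b + 2y = 6.27 + 2×0.65 = 7.570 m
R = A/P = 4.076/7.570 = 0.5384 m
Q = (1/n)·A·R^(2/3)·S^(1/2) = (1/0.015) × 4.076 × 0.5384^(2/3) × 0.0033^(1/2) = 10.33 m³/s

10.3 m³/s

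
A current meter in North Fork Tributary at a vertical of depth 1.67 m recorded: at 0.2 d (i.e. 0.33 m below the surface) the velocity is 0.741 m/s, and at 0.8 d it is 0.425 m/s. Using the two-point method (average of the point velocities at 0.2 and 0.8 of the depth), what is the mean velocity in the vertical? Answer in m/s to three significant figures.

0.583 m/s

v̄ = (0.741 + 0.425) / 2 = 0.5830 m/s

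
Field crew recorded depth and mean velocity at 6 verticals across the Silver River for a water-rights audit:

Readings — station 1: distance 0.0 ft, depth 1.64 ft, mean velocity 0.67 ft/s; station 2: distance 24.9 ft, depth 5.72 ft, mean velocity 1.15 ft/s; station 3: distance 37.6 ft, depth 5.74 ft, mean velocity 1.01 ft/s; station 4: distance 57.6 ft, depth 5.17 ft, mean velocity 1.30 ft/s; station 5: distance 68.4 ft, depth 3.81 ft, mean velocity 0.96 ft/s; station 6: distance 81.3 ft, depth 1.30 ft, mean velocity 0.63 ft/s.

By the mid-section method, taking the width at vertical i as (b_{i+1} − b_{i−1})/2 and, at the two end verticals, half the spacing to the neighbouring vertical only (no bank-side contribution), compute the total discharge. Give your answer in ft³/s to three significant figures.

w_1 = (24.9 − 0.0)/2 = 12.45 ft; q_1 = 0.67 × 1.64 × 12.45 = 13.68 ft³/s
w_2 = (37.6 − 0.0)/2 = 18.8 ft; q_2 = 1.15 × 5.72 × 18.8 = 123.7 ft³/s
w_3 = (57.6 − 24.9)/2 = 16.35 ft; q_3 = 1.01 × 5.74 × 16.35 = 94.79 ft³/s
w_4 = (68.4 − 37.6)/2 = 15.4 ft; q_4 = 1.30 × 5.17 × 15.4 = 103.5 ft³/s
w_5 = (81.3 − 57.6)/2 = 11.85 ft; q_5 = 0.96 × 3.81 × 11.85 = 43.34 ft³/s
w_6 = (81.3 − 68.4)/2 = 6.45 ft; q_6 = 0.63 × 1.30 × 6.45 = 5.283 ft³/s
Q = Σ qᵢ = 384.3 ft³/s

384 ft³/s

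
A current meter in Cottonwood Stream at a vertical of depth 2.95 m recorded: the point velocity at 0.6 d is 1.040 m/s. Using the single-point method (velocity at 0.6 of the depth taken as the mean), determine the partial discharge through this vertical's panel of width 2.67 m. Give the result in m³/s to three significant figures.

8.19 m³/s

v̄ = v₀.₆ = 1.040 m/s
q = v̄ × d × w = 1.040 × 2.95 × 2.67 = 8.192 m³/s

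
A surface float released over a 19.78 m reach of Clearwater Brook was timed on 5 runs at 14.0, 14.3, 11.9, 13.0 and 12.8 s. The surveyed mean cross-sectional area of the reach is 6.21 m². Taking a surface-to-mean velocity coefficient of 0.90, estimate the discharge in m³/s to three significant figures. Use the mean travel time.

t̄ = (14.0 + 14.3 + 11.9 + 13.0 + 12.8) / 5 = 13.2 s
v_surface = L / t̄ = 19.78 / 13.2 = 1.498 m/s
v_mean = 0.90 × 1.498 = 1.349 m/s
Q = A × v_mean = 6.21 × 1.349 = 8.375 m³/s

8.38 m³/s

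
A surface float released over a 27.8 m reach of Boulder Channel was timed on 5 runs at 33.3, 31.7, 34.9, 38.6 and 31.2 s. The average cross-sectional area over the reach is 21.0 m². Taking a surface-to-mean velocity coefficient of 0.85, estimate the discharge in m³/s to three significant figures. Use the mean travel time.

14.6 m³/s

t̄ = (33.3 + 31.7 + 34.9 + 38.6 + 31.2) / 5 = 33.94 s
v_surface = L / t̄ = 27.8 / 33.94 = 0.8191 m/s
v_mean = 0.85 × 0.8191 = 0.6962 m/s
Q = A × v_mean = 21.0 × 0.6962 = 14.62 m³/s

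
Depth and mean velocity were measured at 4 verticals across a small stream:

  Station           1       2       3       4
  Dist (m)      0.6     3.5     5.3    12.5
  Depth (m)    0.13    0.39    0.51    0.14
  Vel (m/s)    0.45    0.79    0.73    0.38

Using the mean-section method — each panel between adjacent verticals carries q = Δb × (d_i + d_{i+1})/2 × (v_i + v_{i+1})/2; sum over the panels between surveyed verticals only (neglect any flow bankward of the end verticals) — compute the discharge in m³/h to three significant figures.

8570 m³/h

Panel 1-2: Δb = 2.9 m, d̄ = (0.13+0.39)/2 = 0.26, v̄ = (0.45+0.79)/2 = 0.62 → q = 2.9×0.26×0.62 = 0.4675 m³/s
Panel 2-3: Δb = 1.8 m, d̄ = (0.39+0.51)/2 = 0.45, v̄ = (0.79+0.73)/2 = 0.76 → q = 1.8×0.45×0.76 = 0.6156 m³/s
Panel 3-4: Δb = 7.2 m, d̄ = (0.51+0.14)/2 = 0.325, v̄ = (0.73+0.38)/2 = 0.555 → q = 7.2×0.325×0.555 = 1.299 m³/s
Q = Σ q = 2.382 m³/s
= 2.382 × 3600 = 8574 m³/h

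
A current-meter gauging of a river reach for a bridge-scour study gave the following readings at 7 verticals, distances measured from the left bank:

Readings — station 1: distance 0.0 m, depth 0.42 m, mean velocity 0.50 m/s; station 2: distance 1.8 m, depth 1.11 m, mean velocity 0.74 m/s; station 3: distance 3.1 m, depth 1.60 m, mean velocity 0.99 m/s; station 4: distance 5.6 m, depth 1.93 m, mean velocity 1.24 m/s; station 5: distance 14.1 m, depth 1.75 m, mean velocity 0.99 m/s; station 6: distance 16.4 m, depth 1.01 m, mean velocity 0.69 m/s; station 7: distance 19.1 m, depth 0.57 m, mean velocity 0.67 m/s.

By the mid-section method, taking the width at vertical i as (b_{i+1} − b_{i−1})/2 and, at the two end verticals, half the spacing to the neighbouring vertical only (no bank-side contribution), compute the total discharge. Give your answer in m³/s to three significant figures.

w_1 = (1.8 − 0.0)/2 = 0.9 m; q_1 = 0.50 × 0.42 × 0.9 = 0.1890 m³/s
w_2 = (3.1 − 0.0)/2 = 1.55 m; q_2 = 0.74 × 1.11 × 1.55 = 1.273 m³/s
w_3 = (5.6 − 1.8)/2 = 1.9 m; q_3 = 0.99 × 1.60 × 1.9 = 3.010 m³/s
w_4 = (14.1 − 3.1)/2 = 5.5 m; q_4 = 1.24 × 1.93 × 5.5 = 13.16 m³/s
w_5 = (16.4 − 5.6)/2 = 5.4 m; q_5 = 0.99 × 1.75 × 5.4 = 9.356 m³/s
w_6 = (19.1 − 14.1)/2 = 2.5 m; q_6 = 0.69 × 1.01 × 2.5 = 1.742 m³/s
w_7 = (19.1 − 16.4)/2 = 1.35 m; q_7 = 0.67 × 0.57 × 1.35 = 0.5156 m³/s
Q = Σ qᵢ = 29.25 m³/s

29.2 m³/s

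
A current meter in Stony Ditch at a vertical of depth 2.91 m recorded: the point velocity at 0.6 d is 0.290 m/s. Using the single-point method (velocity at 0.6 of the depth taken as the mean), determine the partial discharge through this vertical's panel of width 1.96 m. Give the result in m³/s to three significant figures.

v̄ = v₀.₆ = 0.290 m/s
q = v̄ × d × w = 0.2900 × 2.91 × 1.96 = 1.654 m³/s

1.65 m³/s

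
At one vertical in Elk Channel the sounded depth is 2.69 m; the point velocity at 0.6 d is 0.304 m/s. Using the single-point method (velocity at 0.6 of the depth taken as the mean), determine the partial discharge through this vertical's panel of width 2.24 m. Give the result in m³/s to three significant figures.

1.83 m³/s

v̄ = v₀.₆ = 0.304 m/s
q = v̄ × d × w = 0.3040 × 2.69 × 2.24 = 1.832 m³/s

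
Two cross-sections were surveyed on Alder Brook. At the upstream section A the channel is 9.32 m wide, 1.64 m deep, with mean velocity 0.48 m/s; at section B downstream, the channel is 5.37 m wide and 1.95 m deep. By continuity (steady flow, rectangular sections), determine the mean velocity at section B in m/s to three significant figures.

0.701 m/s

Q = A₁V₁ = (9.32×1.64) × 0.48 = 7.337 m³/s
A₂ = 5.37 × 1.95 = 10.47 m²
V₂ = Q/A₂ = 7.337/10.47 = 0.7006 m/s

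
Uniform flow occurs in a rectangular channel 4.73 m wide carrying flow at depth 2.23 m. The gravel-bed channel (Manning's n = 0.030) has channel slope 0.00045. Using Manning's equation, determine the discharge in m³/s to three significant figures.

8.18 m³/s

A = b·y = 4.73 × 2.23 = 10.55 m²
P = b + 2y = 4.73 + 2×2.23 = 9.190 m
R = A/P = 10.55/9.190 = 1.148 m
Q = (1/n)·A·R^(2/3)·S^(1/2) = (1/0.030) × 10.55 × 1.148^(2/3) × 0.00045^(1/2) = 8.176 m³/s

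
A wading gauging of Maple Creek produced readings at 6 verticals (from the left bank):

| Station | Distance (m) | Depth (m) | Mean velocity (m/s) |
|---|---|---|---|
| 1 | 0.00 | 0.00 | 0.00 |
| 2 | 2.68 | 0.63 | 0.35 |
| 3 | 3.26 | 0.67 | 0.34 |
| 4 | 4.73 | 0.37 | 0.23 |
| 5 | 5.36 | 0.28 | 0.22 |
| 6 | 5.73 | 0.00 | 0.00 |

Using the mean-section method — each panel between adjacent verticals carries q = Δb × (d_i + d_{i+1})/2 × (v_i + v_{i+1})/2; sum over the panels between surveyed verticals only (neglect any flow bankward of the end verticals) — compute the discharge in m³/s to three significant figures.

0.547 m³/s

Panel 1-2: Δb = 2.68 m, d̄ = (0.00+0.63)/2 = 0.315, v̄ = (0.00+0.35)/2 = 0.175 → q = 2.68×0.315×0.175 = 0.1477 m³/s
Panel 2-3: Δb = 0.58 m, d̄ = (0.63+0.67)/2 = 0.65, v̄ = (0.35+0.34)/2 = 0.345 → q = 0.58×0.65×0.345 = 0.1301 m³/s
Panel 3-4: Δb = 1.47 m, d̄ = (0.67+0.37)/2 = 0.52, v̄ = (0.34+0.23)/2 = 0.285 → q = 1.47×0.52×0.285 = 0.2179 m³/s
Panel 4-5: Δb = 0.63 m, d̄ = (0.37+0.28)/2 = 0.325, v̄ = (0.23+0.22)/2 = 0.225 → q = 0.63×0.325×0.225 = 0.04607 m³/s
Panel 5-6: Δb = 0.37 m, d̄ = (0.28+0.00)/2 = 0.14, v̄ = (0.22+0.00)/2 = 0.11 → q = 0.37×0.14×0.11 = 0.005698 m³/s
Q = Σ q = 0.5474 m³/s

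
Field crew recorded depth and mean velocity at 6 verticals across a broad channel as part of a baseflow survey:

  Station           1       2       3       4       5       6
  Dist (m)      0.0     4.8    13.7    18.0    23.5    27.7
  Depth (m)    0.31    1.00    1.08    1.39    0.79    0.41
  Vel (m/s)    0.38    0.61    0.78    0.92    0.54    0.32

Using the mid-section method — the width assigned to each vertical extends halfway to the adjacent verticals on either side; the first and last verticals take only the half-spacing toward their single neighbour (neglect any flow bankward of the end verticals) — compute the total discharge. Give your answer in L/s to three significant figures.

w_1 = (4.8 − 0.0)/2 = 2.4 m; q_1 = 0.38 × 0.31 × 2.4 = 0.2827 m³/s
w_2 = (13.7 − 0.0)/2 = 6.85 m; q_2 = 0.61 × 1.00 × 6.85 = 4.179 m³/s
w_3 = (18.0 − 4.8)/2 = 6.6 m; q_3 = 0.78 × 1.08 × 6.6 = 5.560 m³/s
w_4 = (23.5 − 13.7)/2 = 4.9 m; q_4 = 0.92 × 1.39 × 4.9 = 6.266 m³/s
w_5 = (27.7 − 18.0)/2 = 4.85 m; q_5 = 0.54 × 0.79 × 4.85 = 2.069 m³/s
w_6 = (27.7 − 23.5)/2 = 2.1 m; q_6 = 0.32 × 0.41 × 2.1 = 0.2755 m³/s
Q = Σ qᵢ = 18.63 m³/s
= 18.63 × 1000 = 18630 L/s

18600 L/s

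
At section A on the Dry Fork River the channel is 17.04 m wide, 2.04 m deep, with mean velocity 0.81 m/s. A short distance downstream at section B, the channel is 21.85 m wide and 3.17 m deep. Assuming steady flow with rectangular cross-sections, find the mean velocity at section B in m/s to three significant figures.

Q = A₁V₁ = (17.04×2.04) × 0.81 = 28.16 m³/s
A₂ = 21.85 × 3.17 = 69.26 m²
V₂ = Q/A₂ = 28.16/69.26 = 0.4065 m/s

0.407 m/s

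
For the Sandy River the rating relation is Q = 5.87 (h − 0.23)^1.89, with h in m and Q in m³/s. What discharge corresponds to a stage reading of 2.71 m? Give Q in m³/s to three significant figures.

32.7 m³/s

Q = 5.87 × (2.71 − 0.23)^1.89 = 5.87 × 2.48^1.89 = 32.67 m³/s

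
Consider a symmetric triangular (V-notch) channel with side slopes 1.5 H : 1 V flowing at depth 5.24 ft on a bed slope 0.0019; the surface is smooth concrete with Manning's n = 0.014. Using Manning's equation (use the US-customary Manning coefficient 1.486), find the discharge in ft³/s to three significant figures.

A = z·y² = 1.5×5.24² = 41.19 ft²
P = 2y√(1+z²) = 2×5.24×√(1+1.5²) = 18.89 ft
R = A/P = 41.19/18.89 = 2.180 ft
Q = (1.486/n)·A·R^(2/3)·S^(1/2) = (1.486/0.014) × 41.19 × 2.180^(2/3) × 0.0019^(1/2) = 320.4 ft³/s

320 ft³/s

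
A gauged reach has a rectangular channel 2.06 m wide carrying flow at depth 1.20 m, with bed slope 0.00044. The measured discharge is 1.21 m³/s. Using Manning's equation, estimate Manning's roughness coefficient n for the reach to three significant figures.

A = b·y = 2.06 × 1.20 = 2.472 m²
P = b + 2y = 2.06 + 2×1.20 = 4.460 m
R = A/P = 2.472/4.460 = 0.5543 m
n = (1/Q)·A·R^(2/3)·S^(1/2) = (1/1.21) × 2.472 × 0.6747 × 0.02098 = 0.02892

0.0289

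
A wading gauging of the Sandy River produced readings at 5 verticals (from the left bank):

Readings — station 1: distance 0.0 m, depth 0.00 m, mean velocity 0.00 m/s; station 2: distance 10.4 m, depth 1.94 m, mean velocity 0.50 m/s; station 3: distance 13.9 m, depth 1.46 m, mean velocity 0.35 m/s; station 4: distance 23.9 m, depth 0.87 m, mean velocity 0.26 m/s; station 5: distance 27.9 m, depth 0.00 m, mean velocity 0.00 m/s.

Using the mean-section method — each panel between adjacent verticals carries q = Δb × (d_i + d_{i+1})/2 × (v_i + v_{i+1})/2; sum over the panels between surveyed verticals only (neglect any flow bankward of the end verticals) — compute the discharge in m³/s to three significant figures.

8.83 m³/s

Panel 1-2: Δb = 10.4 m, d̄ = (0.00+1.94)/2 = 0.97, v̄ = (0.00+0.50)/2 = 0.25 → q = 10.4×0.97×0.25 = 2.522 m³/s
Panel 2-3: Δb = 3.5 m, d̄ = (1.94+1.46)/2 = 1.7, v̄ = (0.50+0.35)/2 = 0.425 → q = 3.5×1.7×0.425 = 2.529 m³/s
Panel 3-4: Δb = 10 m, d̄ = (1.46+0.87)/2 = 1.165, v̄ = (0.35+0.26)/2 = 0.305 → q = 10×1.165×0.305 = 3.553 m³/s
Panel 4-5: Δb = 4 m, d̄ = (0.87+0.00)/2 = 0.435, v̄ = (0.26+0.00)/2 = 0.13 → q = 4×0.435×0.13 = 0.2262 m³/s
Q = Σ q = 8.830 m³/s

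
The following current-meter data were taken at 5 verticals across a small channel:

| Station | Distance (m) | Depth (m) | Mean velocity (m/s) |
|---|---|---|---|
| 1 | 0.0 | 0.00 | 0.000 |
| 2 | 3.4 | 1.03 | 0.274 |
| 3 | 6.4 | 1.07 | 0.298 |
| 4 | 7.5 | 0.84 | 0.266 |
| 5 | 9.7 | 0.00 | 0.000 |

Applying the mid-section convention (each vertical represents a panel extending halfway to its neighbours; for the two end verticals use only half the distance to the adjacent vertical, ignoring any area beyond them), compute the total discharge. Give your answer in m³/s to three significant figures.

w_2 = (6.4 − 0.0)/2 = 3.2 m; q_2 = 0.274 × 1.03 × 3.2 = 0.9031 m³/s
w_3 = (7.5 − 3.4)/2 = 2.05 m; q_3 = 0.298 × 1.07 × 2.05 = 0.6537 m³/s
w_4 = (9.7 − 6.4)/2 = 1.65 m; q_4 = 0.266 × 0.84 × 1.65 = 0.3687 m³/s
Stations 1, 5 contribute zero (depth or velocity is 0).
Q = Σ qᵢ = 1.925 m³/s

1.93 m³/s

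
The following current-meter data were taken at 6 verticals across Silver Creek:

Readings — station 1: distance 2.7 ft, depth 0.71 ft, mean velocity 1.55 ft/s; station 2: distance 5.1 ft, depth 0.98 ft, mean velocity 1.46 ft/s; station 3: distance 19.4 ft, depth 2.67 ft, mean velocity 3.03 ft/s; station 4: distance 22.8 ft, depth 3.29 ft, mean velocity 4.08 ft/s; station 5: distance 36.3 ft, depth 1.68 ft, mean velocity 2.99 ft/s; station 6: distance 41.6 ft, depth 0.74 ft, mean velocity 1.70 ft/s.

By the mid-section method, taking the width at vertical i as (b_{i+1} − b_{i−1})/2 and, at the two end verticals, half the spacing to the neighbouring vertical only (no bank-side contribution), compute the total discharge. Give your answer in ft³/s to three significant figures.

249 ft³/s

w_1 = (5.1 − 2.7)/2 = 1.2 ft; q_1 = 1.55 × 0.71 × 1.2 = 1.321 ft³/s
w_2 = (19.4 − 2.7)/2 = 8.35 ft; q_2 = 1.46 × 0.98 × 8.35 = 11.95 ft³/s
w_3 = (22.8 − 5.1)/2 = 8.85 ft; q_3 = 3.03 × 2.67 × 8.85 = 71.60 ft³/s
w_4 = (36.3 − 19.4)/2 = 8.45 ft; q_4 = 4.08 × 3.29 × 8.45 = 113.4 ft³/s
w_5 = (41.6 − 22.8)/2 = 9.4 ft; q_5 = 2.99 × 1.68 × 9.4 = 47.22 ft³/s
w_6 = (41.6 − 36.3)/2 = 2.65 ft; q_6 = 1.70 × 0.74 × 2.65 = 3.334 ft³/s
Q = Σ qᵢ = 248.8 ft³/s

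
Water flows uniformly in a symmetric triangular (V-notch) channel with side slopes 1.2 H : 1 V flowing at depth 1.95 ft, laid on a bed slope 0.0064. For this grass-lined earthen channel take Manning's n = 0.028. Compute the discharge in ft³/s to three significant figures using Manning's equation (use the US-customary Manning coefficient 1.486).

16.0 ft³/s

A = z·y² = 1.2×1.95² = 4.563 ft²
P = 2y√(1+z²) = 2×1.95×√(1+1.2²) = 6.092 ft
R = A/P = 4.563/6.092 = 0.7490 ft
Q = (1.486/n)·A·R^(2/3)·S^(1/2) = (1.486/0.028) × 4.563 × 0.7490^(2/3) × 0.0064^(1/2) = 15.98 ft³/s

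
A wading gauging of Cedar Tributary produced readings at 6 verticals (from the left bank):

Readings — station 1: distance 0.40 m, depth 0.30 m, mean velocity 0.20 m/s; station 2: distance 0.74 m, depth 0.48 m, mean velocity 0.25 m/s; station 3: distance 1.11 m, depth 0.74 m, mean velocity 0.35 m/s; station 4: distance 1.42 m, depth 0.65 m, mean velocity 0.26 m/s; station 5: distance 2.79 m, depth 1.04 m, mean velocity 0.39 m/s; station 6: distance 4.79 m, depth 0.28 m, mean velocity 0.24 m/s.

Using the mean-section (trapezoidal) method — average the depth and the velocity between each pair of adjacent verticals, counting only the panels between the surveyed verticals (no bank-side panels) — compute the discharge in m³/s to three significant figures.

0.955 m³/s

Panel 1-2: Δb = 0.34 m, d̄ = (0.30+0.48)/2 = 0.39, v̄ = (0.20+0.25)/2 = 0.225 → q = 0.34×0.39×0.225 = 0.02984 m³/s
Panel 2-3: Δb = 0.37 m, d̄ = (0.48+0.74)/2 = 0.61, v̄ = (0.25+0.35)/2 = 0.3 → q = 0.37×0.61×0.3 = 0.06771 m³/s
Panel 3-4: Δb = 0.31 m, d̄ = (0.74+0.65)/2 = 0.695, v̄ = (0.35+0.26)/2 = 0.305 → q = 0.31×0.695×0.305 = 0.06571 m³/s
Panel 4-5: Δb = 1.37 m, d̄ = (0.65+1.04)/2 = 0.845, v̄ = (0.26+0.39)/2 = 0.325 → q = 1.37×0.845×0.325 = 0.3762 m³/s
Panel 5-6: Δb = 2 m, d̄ = (1.04+0.28)/2 = 0.66, v̄ = (0.39+0.24)/2 = 0.315 → q = 2×0.66×0.315 = 0.4158 m³/s
Q = Σ q = 0.9553 m³/s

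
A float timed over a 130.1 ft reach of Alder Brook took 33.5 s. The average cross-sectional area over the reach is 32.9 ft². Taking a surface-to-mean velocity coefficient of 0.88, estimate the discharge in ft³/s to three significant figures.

112 ft³/s

v_surface = L / t̄ = 130.1 / 33.5 = 3.884 ft/s
v_mean = 0.88 × 3.884 = 3.418 ft/s
Q = A × v_mean = 32.9 × 3.418 = 112.4 ft³/s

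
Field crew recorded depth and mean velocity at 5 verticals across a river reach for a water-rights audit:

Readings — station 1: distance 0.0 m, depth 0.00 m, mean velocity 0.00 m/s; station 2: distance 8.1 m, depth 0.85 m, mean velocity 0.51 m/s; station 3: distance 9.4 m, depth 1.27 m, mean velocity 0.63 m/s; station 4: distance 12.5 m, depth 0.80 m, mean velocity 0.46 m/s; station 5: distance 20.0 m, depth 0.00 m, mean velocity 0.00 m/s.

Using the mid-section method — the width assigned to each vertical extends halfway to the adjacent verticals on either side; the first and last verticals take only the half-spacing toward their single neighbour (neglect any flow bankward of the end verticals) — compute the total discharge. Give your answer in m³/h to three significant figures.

20700 m³/h

w_2 = (9.4 − 0.0)/2 = 4.7 m; q_2 = 0.51 × 0.85 × 4.7 = 2.037 m³/s
w_3 = (12.5 − 8.1)/2 = 2.2 m; q_3 = 0.63 × 1.27 × 2.2 = 1.760 m³/s
w_4 = (20.0 − 9.4)/2 = 5.3 m; q_4 = 0.46 × 0.80 × 5.3 = 1.950 m³/s
Stations 1, 5 contribute zero (depth or velocity is 0).
Q = Σ qᵢ = 5.748 m³/s
= 5.748 × 3600 = 20690 m³/h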